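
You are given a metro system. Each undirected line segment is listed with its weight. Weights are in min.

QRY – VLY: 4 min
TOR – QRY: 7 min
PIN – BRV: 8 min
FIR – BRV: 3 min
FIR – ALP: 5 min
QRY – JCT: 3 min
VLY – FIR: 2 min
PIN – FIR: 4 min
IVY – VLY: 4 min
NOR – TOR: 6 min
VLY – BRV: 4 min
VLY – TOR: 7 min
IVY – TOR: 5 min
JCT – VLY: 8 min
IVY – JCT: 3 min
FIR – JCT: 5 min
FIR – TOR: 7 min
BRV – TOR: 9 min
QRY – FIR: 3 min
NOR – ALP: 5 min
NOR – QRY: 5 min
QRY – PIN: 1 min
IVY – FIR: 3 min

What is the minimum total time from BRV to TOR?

9 min

Enumerating some paths:
BRV → TOR: 9 = 9
BRV → FIR → TOR: 3+7 = 10
Cheapest is BRV → TOR at 9 min.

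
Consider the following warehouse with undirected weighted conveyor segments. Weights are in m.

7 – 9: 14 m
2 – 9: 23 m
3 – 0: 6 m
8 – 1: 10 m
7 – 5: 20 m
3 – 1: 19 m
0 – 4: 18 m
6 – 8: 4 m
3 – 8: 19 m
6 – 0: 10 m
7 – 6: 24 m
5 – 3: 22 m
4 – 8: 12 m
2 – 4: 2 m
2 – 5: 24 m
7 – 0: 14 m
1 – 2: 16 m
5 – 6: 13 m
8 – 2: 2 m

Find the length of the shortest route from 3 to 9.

Shortest distances from 3:
3: 0
0: 6  (via 3)
6: 16  (via 0)
1: 19  (via 3)
8: 19  (via 3)
7: 20  (via 0)
2: 21  (via 8)
5: 22  (via 3)
4: 23  (via 2)
9: 34  (via 7)
Shortest route: 3–0–7–9 = 34 m.

34 m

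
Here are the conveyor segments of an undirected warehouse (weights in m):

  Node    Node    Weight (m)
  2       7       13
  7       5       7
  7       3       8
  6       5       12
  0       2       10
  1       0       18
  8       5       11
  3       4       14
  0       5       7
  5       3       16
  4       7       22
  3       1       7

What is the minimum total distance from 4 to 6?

41 m

Settle nodes by increasing distance from 4:
4: 0
3: 14  (via 4)
1: 21  (via 3)
7: 22  (via 4)
5: 29  (via 7)
2: 35  (via 7)
0: 36  (via 5)
8: 40  (via 5)
6: 41  (via 5)
Shortest route: 4–7–5–6 = 41 m.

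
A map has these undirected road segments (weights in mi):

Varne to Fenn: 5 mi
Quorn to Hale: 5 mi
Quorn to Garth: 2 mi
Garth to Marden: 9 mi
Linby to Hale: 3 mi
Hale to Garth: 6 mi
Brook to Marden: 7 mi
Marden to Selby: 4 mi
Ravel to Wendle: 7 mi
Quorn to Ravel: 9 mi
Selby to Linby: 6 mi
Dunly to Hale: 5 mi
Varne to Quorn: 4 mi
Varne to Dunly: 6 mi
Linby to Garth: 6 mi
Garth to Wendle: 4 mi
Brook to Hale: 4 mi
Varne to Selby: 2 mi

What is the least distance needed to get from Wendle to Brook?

14 mi

Compare a few routes:
Wendle - Garth - Linby - Hale - Brook: 4+6+3+4 = 17
Wendle - Garth - Hale - Brook: 4+6+4 = 14
Wendle - Garth - Quorn - Hale - Brook: 4+2+5+4 = 15
Cheapest is Wendle - Garth - Hale - Brook at 14 mi.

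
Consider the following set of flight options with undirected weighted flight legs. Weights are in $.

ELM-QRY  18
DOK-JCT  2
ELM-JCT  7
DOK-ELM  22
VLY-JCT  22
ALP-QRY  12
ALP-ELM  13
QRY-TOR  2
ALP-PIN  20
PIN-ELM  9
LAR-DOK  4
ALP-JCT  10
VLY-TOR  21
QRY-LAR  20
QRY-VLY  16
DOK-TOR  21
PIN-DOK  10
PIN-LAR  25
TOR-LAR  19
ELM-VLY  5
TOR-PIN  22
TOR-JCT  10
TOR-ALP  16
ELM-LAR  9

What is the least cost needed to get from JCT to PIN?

Running Dijkstra from JCT:
JCT: 0
DOK: 2  (via JCT)
LAR: 6  (via DOK)
ELM: 7  (via JCT)
ALP: 10  (via JCT)
TOR: 10  (via JCT)
PIN: 12  (via DOK)
Shortest route: JCT → DOK → PIN = $12.

$12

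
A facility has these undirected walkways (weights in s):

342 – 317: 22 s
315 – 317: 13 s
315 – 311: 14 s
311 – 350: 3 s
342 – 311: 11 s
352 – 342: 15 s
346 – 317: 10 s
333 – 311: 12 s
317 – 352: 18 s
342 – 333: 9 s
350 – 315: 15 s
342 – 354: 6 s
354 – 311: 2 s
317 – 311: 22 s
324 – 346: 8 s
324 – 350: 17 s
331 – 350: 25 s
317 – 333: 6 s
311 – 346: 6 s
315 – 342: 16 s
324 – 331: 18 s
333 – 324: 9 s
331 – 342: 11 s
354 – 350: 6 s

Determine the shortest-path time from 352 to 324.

33 s

Shortest distances from 352:
352: 0
342: 15  (via 352)
317: 18  (via 352)
354: 21  (via 342)
311: 23  (via 354)
333: 24  (via 342)
350: 26  (via 311)
331: 26  (via 342)
346: 28  (via 317)
315: 31  (via 342)
324: 33  (via 333)
Shortest route: 352 → 342 → 333 → 324 = 33 s.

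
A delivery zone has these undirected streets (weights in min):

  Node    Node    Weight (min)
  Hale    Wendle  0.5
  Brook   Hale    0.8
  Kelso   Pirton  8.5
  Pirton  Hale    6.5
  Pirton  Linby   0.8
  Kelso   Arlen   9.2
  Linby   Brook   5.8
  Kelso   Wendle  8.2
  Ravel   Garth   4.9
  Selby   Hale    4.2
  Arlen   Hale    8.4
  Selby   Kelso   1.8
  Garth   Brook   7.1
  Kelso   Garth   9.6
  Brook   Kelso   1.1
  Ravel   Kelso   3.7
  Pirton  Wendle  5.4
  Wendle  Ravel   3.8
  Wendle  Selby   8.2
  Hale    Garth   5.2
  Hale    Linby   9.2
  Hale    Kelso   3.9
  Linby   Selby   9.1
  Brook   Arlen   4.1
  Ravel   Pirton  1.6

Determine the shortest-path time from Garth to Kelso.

7.1 min

Shortest distances from Garth:
Garth: 0
Ravel: 4.9  (via Garth)
Hale: 5.2  (via Garth)
Wendle: 5.7  (via Hale)
Brook: 6  (via Hale)
Pirton: 6.5  (via Ravel)
Kelso: 7.1  (via Brook)
Shortest route: Garth–Hale–Brook–Kelso = 7.1 min.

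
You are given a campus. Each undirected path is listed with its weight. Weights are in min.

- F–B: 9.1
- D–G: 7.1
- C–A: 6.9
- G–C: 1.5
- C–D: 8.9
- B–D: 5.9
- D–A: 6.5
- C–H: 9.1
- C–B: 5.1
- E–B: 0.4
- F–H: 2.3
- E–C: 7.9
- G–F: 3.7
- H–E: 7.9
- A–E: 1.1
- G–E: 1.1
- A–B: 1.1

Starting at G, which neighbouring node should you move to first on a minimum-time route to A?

E

Enumerating some paths:
G–E–B–A: 1.1+0.4+1.1 = 2.6
G–E–A: 1.1+1.1 = 2.2
Cheapest is G–E–A at 2.2 min.
So from G the first move is to E.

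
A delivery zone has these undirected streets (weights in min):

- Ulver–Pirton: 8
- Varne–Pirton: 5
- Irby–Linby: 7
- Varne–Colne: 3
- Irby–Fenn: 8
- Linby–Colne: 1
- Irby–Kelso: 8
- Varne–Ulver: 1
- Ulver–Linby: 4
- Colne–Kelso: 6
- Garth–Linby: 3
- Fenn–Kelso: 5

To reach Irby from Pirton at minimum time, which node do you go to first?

Enumerating some paths:
Pirton → Ulver → Linby → Irby: 8+4+7 = 19
Pirton → Varne → Colne → Linby → Irby: 5+3+1+7 = 16
Pirton → Varne → Ulver → Linby → Irby: 5+1+4+7 = 17
Cheapest is Pirton → Varne → Colne → Linby → Irby at 16 min.
So from Pirton the first move is to Varne.

Varne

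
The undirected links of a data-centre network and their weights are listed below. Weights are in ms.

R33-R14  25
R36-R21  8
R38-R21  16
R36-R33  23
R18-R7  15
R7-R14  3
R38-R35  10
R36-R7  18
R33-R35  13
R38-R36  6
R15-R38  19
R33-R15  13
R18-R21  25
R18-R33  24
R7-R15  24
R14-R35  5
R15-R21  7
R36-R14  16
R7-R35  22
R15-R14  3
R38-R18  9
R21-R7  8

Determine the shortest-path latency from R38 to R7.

18 ms

Running Dijkstra from R38:
R38: 0
R36: 6  (via R38)
R18: 9  (via R38)
R35: 10  (via R38)
R21: 14  (via R36)
R14: 15  (via R35)
R7: 18  (via R14)
Shortest route: R38 → R35 → R14 → R7 = 18 ms.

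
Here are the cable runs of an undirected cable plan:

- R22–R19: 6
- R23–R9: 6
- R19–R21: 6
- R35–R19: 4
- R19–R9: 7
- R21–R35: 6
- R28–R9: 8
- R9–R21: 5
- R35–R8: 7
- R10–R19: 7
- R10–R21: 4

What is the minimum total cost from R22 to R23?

Running Dijkstra from R22:
R22: 0
R19: 6  (via R22)
R35: 10  (via R19)
R21: 12  (via R19)
R10: 13  (via R19)
R9: 13  (via R19)
R8: 17  (via R35)
R23: 19  (via R9)
Shortest route: R22–R19–R9–R23 = 19.

19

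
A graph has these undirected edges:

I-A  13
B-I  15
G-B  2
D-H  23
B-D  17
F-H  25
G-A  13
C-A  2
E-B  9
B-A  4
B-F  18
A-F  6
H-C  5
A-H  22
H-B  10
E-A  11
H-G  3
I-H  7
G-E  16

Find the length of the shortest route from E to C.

Compare a few routes:
E → B → A → C: 9+4+2 = 15
E → A → C: 11+2 = 13
E → B → G → H → C: 9+2+3+5 = 19
E → G → H → C: 16+3+5 = 24
Cheapest is E → A → C at 13.

13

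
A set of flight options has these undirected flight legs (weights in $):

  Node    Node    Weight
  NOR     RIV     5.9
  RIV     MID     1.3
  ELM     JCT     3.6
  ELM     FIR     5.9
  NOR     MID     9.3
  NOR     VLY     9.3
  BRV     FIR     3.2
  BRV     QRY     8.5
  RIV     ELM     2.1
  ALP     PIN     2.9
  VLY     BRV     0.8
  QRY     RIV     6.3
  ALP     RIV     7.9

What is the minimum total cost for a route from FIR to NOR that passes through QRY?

Best FIR to QRY: FIR → BRV → QRY costing 11.7
Shortest QRY→NOR: QRY → RIV → NOR = 12.2
Total via QRY: 11.7 + 12.2 = $23.9.

$23.9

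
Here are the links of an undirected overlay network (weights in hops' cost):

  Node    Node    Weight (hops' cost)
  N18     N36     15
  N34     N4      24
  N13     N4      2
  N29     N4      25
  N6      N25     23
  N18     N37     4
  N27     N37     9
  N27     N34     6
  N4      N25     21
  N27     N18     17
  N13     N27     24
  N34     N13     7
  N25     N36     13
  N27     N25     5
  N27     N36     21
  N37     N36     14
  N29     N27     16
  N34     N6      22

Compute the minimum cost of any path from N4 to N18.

Running Dijkstra from N4:
N4: 0
N13: 2  (via N4)
N34: 9  (via N13)
N27: 15  (via N34)
N25: 20  (via N27)
N37: 24  (via N27)
N29: 25  (via N4)
N18: 28  (via N37)
Shortest route: N4 → N13 → N34 → N27 → N37 → N18 = 28 hops' cost.

28 hops' cost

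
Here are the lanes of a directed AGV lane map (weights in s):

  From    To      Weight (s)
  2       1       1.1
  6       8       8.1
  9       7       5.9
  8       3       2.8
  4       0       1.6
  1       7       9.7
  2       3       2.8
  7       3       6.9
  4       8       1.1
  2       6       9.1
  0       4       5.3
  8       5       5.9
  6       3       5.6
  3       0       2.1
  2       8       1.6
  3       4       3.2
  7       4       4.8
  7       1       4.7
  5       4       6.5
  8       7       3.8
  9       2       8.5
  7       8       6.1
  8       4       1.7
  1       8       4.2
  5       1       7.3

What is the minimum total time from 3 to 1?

12.8 s

Settle nodes by increasing distance from 3:
3: 0
0: 2.1  (via 3)
4: 3.2  (via 3)
8: 4.3  (via 4)
7: 8.1  (via 8)
5: 10.2  (via 8)
1: 12.8  (via 7)
Shortest route: 3–4–8–7–1 = 12.8 s.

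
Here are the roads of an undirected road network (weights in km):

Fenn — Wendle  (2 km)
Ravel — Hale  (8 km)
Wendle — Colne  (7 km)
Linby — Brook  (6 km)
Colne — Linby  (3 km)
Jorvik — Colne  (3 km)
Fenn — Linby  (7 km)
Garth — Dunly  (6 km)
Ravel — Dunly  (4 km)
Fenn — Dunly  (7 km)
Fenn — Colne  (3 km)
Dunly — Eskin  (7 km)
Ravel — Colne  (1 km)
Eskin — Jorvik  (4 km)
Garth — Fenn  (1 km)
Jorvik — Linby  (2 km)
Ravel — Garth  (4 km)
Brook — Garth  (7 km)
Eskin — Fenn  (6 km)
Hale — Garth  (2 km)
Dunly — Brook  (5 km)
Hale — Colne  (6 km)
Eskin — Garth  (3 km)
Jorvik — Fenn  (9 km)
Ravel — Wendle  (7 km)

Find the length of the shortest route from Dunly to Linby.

8 km

Candidate routes:
Dunly–Ravel–Colne–Jorvik–Linby: 4+1+3+2 = 10
Dunly–Brook–Linby: 5+6 = 11
Dunly–Ravel–Colne–Linby: 4+1+3 = 8
The minimum is 8 km via Dunly–Ravel–Colne–Linby.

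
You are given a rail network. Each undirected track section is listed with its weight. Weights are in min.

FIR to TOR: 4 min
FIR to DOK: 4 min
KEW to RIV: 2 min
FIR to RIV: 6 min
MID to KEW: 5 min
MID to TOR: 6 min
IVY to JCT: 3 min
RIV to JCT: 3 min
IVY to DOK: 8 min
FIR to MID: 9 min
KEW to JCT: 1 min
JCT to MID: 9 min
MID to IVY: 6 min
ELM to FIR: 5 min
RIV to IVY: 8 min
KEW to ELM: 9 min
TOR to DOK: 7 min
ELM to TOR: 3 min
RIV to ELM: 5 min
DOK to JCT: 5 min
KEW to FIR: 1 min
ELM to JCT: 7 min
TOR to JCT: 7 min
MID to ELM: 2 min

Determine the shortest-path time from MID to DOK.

Enumerating some paths:
MID - ELM - FIR - DOK: 2+5+4 = 11
MID - KEW - FIR - DOK: 5+1+4 = 10
The minimum is 10 min via MID - KEW - FIR - DOK.

10 min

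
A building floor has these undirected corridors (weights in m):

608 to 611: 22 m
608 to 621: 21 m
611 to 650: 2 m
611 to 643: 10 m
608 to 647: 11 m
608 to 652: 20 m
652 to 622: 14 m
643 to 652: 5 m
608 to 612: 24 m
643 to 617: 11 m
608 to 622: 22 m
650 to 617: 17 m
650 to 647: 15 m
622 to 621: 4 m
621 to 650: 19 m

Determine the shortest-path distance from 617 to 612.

60 m

Settle nodes by increasing distance from 617:
617: 0
643: 11  (via 617)
652: 16  (via 643)
650: 17  (via 617)
611: 19  (via 650)
622: 30  (via 652)
647: 32  (via 650)
621: 34  (via 622)
608: 36  (via 652)
612: 60  (via 608)
Shortest route: 617 → 643 → 652 → 608 → 612 = 60 m.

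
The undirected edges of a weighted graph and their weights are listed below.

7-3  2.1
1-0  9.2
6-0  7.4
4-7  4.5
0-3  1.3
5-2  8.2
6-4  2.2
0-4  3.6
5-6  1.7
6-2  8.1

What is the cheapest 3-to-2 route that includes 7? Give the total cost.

Best 3 to 7: 3 → 7 costing 2.1
Best 7 to 2: 7 → 4 → 6 → 2 costing 14.8
Total via 7: 2.1 + 14.8 = 16.9.

16.9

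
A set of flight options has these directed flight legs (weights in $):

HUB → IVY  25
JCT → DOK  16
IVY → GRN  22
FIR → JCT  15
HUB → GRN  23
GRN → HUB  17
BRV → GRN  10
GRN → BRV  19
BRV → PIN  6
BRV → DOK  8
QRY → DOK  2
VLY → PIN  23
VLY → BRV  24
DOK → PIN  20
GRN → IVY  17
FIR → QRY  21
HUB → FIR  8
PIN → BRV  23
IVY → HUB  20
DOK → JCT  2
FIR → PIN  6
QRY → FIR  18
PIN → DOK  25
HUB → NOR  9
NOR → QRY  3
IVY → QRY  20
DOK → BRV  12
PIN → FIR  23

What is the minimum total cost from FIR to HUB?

Candidate routes:
FIR–JCT–DOK–BRV–GRN–HUB: 15+16+12+10+17 = 70
FIR–PIN–DOK–BRV–GRN–HUB: 6+25+12+10+17 = 70
FIR–QRY–DOK–BRV–GRN–HUB: 21+2+12+10+17 = 62
FIR–PIN–BRV–GRN–HUB: 6+23+10+17 = 56
The minimum is $56 via FIR–PIN–BRV–GRN–HUB.

$56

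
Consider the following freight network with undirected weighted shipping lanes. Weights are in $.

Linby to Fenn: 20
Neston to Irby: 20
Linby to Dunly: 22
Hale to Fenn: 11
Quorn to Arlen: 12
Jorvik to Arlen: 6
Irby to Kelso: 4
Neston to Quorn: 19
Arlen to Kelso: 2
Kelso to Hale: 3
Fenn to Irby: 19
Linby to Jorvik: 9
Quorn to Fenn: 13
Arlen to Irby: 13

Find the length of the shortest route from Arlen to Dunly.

$37

Candidate routes:
Arlen → Kelso → Hale → Fenn → Linby → Dunly: 2+3+11+20+22 = 58
Arlen → Jorvik → Linby → Dunly: 6+9+22 = 37
The minimum is $37 via Arlen → Jorvik → Linby → Dunly.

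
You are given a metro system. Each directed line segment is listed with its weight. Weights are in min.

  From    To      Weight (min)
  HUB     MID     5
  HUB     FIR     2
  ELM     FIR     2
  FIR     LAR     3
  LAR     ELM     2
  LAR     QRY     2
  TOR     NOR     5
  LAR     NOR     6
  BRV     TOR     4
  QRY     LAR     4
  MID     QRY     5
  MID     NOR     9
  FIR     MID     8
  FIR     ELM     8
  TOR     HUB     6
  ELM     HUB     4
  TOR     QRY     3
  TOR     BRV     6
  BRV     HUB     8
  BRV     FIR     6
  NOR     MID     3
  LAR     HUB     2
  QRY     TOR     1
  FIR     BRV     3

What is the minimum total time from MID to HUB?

11 min

Shortest distances from MID:
MID: 0
QRY: 5  (via MID)
TOR: 6  (via QRY)
NOR: 9  (via MID)
LAR: 9  (via QRY)
HUB: 11  (via LAR)
Shortest route: MID–QRY–LAR–HUB = 11 min.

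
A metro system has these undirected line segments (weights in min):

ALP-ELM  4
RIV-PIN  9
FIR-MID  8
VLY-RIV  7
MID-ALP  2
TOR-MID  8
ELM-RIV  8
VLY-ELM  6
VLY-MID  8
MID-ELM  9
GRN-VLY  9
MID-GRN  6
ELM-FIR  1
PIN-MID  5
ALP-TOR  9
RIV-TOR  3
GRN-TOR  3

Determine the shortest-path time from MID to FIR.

Candidate routes:
MID - VLY - ELM - FIR: 8+6+1 = 15
MID - FIR: 8 = 8
MID - ALP - ELM - FIR: 2+4+1 = 7
MID - ELM - FIR: 9+1 = 10
Cheapest is MID - ALP - ELM - FIR at 7 min.

7 min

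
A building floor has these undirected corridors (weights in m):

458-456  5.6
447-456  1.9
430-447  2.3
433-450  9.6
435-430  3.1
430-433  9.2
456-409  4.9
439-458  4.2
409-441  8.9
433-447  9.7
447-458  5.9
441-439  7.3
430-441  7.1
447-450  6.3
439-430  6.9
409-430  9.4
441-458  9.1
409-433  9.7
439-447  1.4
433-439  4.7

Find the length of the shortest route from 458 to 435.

Enumerating some paths:
458 - 447 - 430 - 435: 5.9+2.3+3.1 = 11.3
458 - 439 - 447 - 430 - 435: 4.2+1.4+2.3+3.1 = 11
The minimum is 11 m via 458 - 439 - 447 - 430 - 435.

11 m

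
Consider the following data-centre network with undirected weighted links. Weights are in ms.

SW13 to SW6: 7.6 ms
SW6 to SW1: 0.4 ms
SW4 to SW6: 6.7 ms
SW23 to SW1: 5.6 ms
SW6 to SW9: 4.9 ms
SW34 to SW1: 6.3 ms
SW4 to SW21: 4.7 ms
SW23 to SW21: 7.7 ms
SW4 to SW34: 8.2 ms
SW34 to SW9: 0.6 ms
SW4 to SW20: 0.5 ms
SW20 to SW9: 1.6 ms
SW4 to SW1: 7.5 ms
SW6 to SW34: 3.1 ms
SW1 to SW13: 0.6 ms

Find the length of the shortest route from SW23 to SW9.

9.7 ms

Settle nodes by increasing distance from SW23:
SW23: 0
SW1: 5.6  (via SW23)
SW6: 6  (via SW1)
SW13: 6.2  (via SW1)
SW21: 7.7  (via SW23)
SW34: 9.1  (via SW6)
SW9: 9.7  (via SW34)
Shortest route: SW23 → SW1 → SW6 → SW34 → SW9 = 9.7 ms.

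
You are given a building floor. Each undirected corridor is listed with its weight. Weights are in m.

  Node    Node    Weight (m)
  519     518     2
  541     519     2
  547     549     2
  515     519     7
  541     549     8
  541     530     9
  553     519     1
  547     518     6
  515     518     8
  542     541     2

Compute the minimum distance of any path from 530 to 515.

Candidate routes:
530–541–519–518–515: 9+2+2+8 = 21
530–541–519–515: 9+2+7 = 18
Cheapest is 530–541–519–515 at 18 m.

18 m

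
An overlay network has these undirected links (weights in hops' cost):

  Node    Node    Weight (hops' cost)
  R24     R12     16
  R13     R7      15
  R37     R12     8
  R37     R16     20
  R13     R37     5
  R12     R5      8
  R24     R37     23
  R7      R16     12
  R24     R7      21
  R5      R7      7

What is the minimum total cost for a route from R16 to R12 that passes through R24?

Shortest R16→R24: R16 → R7 → R24 = 33
Best R24 to R12: R24 → R12 costing 16
Total via R24: 33 + 16 = 49 hops' cost.

49 hops' cost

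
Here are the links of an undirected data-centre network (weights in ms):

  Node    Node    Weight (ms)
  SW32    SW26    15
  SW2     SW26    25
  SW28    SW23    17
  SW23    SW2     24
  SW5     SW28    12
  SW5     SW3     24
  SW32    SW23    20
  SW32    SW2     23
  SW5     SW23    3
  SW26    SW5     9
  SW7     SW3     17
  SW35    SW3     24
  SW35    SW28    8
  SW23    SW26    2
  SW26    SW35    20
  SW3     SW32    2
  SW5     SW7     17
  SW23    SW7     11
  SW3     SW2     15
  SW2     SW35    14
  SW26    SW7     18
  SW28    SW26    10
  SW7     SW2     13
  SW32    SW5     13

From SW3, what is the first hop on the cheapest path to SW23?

Candidate routes:
SW3 - SW32 - SW23: 2+20 = 22
SW3 - SW32 - SW26 - SW23: 2+15+2 = 19
SW3 - SW32 - SW5 - SW23: 2+13+3 = 18
The minimum is 18 ms via SW3 - SW32 - SW5 - SW23.
So from SW3 the first move is to SW32.

SW32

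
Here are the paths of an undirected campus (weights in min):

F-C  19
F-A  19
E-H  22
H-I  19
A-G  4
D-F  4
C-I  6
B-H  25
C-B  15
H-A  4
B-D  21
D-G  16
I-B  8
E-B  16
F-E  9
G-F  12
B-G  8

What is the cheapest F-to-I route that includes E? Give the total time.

33 min

Best F to E: F–E costing 9
Shortest E→I: E–B–I = 24
Total via E: 9 + 24 = 33 min.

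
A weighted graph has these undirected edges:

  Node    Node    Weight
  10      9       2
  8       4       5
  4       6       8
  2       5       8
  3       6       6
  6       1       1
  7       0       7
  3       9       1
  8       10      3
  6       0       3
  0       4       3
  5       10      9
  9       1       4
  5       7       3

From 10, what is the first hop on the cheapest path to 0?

9

Candidate routes:
10–9–1–6–0: 2+4+1+3 = 10
10–8–4–0: 3+5+3 = 11
The minimum is 10 via 10–9–1–6–0.
So from 10 the first move is to 9.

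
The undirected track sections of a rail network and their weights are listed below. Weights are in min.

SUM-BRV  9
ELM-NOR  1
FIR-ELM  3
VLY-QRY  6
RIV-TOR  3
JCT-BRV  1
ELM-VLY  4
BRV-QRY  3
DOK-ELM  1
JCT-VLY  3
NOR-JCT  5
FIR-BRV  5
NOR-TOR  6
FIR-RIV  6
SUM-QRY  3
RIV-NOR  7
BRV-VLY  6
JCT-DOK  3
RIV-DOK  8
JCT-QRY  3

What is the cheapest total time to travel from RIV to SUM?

Running Dijkstra from RIV:
RIV: 0
TOR: 3  (via RIV)
FIR: 6  (via RIV)
NOR: 7  (via RIV)
ELM: 8  (via NOR)
DOK: 8  (via RIV)
BRV: 11  (via FIR)
JCT: 11  (via DOK)
VLY: 12  (via ELM)
QRY: 14  (via BRV)
SUM: 17  (via QRY)
Shortest route: RIV → FIR → BRV → QRY → SUM = 17 min.

17 min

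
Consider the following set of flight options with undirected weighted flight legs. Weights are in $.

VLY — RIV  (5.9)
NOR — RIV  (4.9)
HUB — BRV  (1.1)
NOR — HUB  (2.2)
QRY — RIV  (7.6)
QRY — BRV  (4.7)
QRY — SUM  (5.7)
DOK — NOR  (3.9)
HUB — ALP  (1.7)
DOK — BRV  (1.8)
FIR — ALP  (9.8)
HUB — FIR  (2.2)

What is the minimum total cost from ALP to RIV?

Candidate routes:
ALP - FIR - HUB - NOR - RIV: 9.8+2.2+2.2+4.9 = 19.1
ALP - HUB - BRV - DOK - NOR - RIV: 1.7+1.1+1.8+3.9+4.9 = 13.4
ALP - HUB - NOR - RIV: 1.7+2.2+4.9 = 8.8
ALP - HUB - BRV - QRY - RIV: 1.7+1.1+4.7+7.6 = 15.1
The minimum is $8.8 via ALP - HUB - NOR - RIV.

$8.8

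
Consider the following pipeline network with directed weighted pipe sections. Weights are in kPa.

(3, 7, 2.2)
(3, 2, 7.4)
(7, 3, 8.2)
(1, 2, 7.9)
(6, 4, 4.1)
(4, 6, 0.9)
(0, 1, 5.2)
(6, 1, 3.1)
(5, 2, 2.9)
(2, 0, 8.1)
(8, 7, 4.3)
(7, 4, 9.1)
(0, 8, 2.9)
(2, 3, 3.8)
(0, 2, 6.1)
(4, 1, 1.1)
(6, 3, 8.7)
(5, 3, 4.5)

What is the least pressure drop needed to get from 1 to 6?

Running Dijkstra from 1:
1: 0
2: 7.9  (via 1)
3: 11.7  (via 2)
7: 13.9  (via 3)
0: 16  (via 2)
8: 18.9  (via 0)
4: 23  (via 7)
6: 23.9  (via 4)
Shortest route: 1 → 2 → 3 → 7 → 4 → 6 = 23.9 kPa.

23.9 kPa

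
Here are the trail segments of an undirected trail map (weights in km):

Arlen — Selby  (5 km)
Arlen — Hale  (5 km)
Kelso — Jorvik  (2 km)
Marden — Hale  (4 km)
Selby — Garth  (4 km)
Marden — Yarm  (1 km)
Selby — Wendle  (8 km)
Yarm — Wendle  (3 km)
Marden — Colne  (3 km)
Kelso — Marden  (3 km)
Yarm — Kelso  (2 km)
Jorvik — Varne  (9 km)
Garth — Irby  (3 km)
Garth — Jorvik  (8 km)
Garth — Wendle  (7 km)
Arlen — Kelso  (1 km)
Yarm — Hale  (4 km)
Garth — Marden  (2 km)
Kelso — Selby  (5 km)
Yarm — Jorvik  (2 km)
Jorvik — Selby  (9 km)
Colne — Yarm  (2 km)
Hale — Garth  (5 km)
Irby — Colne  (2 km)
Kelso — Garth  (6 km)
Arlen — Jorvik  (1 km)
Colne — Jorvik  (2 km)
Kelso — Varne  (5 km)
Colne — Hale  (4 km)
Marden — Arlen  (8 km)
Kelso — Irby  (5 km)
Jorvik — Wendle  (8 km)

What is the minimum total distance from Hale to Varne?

11 km

Running Dijkstra from Hale:
Hale: 0
Marden: 4  (via Hale)
Colne: 4  (via Hale)
Yarm: 4  (via Hale)
Garth: 5  (via Hale)
Arlen: 5  (via Hale)
Kelso: 6  (via Yarm)
Jorvik: 6  (via Colne)
Irby: 6  (via Colne)
Wendle: 7  (via Yarm)
Selby: 9  (via Garth)
Varne: 11  (via Kelso)
Shortest route: Hale–Yarm–Kelso–Varne = 11 km.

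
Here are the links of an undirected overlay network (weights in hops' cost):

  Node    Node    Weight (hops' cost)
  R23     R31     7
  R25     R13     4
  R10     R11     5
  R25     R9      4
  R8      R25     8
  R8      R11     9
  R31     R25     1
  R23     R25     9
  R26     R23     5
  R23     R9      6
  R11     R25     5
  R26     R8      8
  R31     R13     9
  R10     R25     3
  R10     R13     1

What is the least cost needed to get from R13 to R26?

Candidate routes:
R13–R25–R31–R23–R26: 4+1+7+5 = 17
R13–R10–R25–R23–R26: 1+3+9+5 = 18
The minimum is 17 hops' cost via R13–R25–R31–R23–R26.

17 hops' cost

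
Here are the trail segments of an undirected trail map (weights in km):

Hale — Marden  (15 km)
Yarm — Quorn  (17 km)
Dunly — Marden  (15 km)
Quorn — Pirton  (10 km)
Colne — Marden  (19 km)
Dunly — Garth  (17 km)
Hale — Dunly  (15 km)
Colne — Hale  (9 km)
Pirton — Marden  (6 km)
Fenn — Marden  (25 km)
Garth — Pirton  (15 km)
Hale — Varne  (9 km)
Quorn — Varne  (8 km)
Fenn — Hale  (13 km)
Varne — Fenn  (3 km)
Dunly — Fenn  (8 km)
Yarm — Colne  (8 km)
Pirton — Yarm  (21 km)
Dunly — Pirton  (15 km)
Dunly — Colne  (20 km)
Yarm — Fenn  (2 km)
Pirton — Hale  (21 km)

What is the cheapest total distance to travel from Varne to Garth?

Candidate routes:
Varne–Fenn–Dunly–Garth: 3+8+17 = 28
Varne–Fenn–Yarm–Pirton–Garth: 3+2+21+15 = 41
Varne–Quorn–Pirton–Garth: 8+10+15 = 33
Varne–Fenn–Dunly–Pirton–Garth: 3+8+15+15 = 41
The minimum is 28 km via Varne–Fenn–Dunly–Garth.

28 km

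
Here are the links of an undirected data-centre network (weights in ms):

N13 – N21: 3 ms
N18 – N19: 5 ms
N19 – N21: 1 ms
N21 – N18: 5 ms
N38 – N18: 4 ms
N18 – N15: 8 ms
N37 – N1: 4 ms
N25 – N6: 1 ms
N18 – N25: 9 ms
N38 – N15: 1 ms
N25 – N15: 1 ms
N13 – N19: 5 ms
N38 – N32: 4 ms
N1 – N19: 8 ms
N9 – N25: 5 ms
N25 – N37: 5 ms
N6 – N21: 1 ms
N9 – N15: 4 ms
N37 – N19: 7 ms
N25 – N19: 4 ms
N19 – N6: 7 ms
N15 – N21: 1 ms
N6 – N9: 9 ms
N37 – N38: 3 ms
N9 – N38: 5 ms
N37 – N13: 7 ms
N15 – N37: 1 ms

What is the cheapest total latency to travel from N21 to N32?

Running Dijkstra from N21:
N21: 0
N15: 1  (via N21)
N19: 1  (via N21)
N6: 1  (via N21)
N25: 2  (via N15)
N37: 2  (via N15)
N38: 2  (via N15)
N13: 3  (via N21)
N18: 5  (via N21)
N9: 5  (via N15)
N32: 6  (via N38)
Shortest route: N21 → N15 → N38 → N32 = 6 ms.

6 ms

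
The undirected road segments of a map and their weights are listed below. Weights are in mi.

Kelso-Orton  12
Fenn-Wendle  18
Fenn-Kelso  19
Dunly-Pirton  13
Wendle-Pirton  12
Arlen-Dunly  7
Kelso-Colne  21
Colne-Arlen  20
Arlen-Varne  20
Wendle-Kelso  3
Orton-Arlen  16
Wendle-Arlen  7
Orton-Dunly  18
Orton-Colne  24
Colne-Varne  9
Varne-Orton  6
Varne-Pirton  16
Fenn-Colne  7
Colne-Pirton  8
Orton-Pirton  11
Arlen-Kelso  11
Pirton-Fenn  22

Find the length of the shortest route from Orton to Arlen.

Settle nodes by increasing distance from Orton:
Orton: 0
Varne: 6  (via Orton)
Pirton: 11  (via Orton)
Kelso: 12  (via Orton)
Wendle: 15  (via Kelso)
Colne: 15  (via Varne)
Arlen: 16  (via Orton)
Shortest route: Orton → Arlen = 16 mi.

16 mi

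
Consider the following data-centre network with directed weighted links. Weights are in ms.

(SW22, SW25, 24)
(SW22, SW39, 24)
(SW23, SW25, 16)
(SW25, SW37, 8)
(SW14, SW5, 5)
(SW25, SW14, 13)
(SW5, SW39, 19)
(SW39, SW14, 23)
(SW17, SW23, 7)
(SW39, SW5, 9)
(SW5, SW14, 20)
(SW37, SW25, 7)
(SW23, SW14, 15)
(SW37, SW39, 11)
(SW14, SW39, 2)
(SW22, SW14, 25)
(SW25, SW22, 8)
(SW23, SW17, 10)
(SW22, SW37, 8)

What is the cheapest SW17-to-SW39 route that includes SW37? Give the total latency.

Best SW17 to SW37: SW17–SW23–SW25–SW37 costing 31
Shortest SW37→SW39: SW37–SW39 = 11
Total via SW37: 31 + 11 = 42 ms.

42 ms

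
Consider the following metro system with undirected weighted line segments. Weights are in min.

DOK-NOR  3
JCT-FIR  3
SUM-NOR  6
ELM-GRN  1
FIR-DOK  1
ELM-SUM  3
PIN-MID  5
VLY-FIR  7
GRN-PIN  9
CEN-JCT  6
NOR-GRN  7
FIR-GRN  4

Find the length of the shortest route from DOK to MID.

19 min

Enumerating some paths:
DOK → NOR → GRN → PIN → MID: 3+7+9+5 = 24
DOK → FIR → GRN → PIN → MID: 1+4+9+5 = 19
Cheapest is DOK → FIR → GRN → PIN → MID at 19 min.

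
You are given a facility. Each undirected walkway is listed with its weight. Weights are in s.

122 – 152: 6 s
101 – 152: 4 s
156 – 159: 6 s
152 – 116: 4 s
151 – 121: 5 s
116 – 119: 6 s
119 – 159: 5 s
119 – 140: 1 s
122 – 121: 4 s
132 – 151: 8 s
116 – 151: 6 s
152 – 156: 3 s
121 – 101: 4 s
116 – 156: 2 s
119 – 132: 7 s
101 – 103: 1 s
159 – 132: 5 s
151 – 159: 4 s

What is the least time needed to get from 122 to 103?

9 s

Enumerating some paths:
122 - 121 - 101 - 103: 4+4+1 = 9
122 - 152 - 101 - 103: 6+4+1 = 11
The minimum is 9 s via 122 - 121 - 101 - 103.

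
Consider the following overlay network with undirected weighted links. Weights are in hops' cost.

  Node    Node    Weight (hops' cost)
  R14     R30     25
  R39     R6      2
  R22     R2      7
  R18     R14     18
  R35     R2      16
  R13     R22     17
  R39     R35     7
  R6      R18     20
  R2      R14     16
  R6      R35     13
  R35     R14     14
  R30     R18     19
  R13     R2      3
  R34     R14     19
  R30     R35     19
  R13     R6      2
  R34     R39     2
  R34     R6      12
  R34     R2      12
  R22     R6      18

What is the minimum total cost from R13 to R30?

Settle nodes by increasing distance from R13:
R13: 0
R6: 2  (via R13)
R2: 3  (via R13)
R39: 4  (via R6)
R34: 6  (via R39)
R22: 10  (via R2)
R35: 11  (via R39)
R14: 19  (via R2)
R18: 22  (via R6)
R30: 30  (via R35)
Shortest route: R13–R6–R39–R35–R30 = 30 hops' cost.

30 hops' cost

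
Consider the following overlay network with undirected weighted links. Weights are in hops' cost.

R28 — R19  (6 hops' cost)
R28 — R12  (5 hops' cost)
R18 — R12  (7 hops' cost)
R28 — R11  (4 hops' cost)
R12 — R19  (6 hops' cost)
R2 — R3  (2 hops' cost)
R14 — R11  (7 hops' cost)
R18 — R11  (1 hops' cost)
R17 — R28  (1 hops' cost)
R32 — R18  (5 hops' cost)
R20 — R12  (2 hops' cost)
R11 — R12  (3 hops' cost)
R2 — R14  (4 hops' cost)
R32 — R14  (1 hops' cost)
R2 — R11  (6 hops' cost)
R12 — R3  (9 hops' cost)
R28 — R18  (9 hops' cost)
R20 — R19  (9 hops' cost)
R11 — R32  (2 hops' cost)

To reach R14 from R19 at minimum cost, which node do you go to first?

R12

Candidate routes:
R19–R12–R11–R32–R14: 6+3+2+1 = 12
R19–R28–R11–R32–R14: 6+4+2+1 = 13
Cheapest is R19–R12–R11–R32–R14 at 12 hops' cost.
So from R19 the first move is to R12.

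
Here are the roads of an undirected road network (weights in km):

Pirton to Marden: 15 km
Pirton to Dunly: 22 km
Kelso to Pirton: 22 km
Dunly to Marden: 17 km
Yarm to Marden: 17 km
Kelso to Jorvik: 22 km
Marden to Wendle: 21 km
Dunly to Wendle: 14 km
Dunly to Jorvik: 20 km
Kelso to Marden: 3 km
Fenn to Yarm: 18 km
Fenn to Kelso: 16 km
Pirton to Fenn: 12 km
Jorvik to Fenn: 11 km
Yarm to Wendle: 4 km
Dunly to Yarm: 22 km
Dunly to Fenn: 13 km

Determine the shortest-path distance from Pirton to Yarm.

30 km

Candidate routes:
Pirton → Fenn → Yarm: 12+18 = 30
Pirton → Marden → Yarm: 15+17 = 32
Pirton → Marden → Wendle → Yarm: 15+21+4 = 40
Cheapest is Pirton → Fenn → Yarm at 30 km.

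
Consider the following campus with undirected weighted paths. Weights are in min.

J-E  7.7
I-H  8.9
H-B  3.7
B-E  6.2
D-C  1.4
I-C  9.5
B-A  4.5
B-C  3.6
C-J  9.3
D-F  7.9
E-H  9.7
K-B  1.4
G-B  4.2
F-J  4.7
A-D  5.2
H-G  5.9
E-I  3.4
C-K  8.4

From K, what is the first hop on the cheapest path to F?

Enumerating some paths:
K–B–C–D–F: 1.4+3.6+1.4+7.9 = 14.3
K–B–A–D–F: 1.4+4.5+5.2+7.9 = 19
K–C–D–F: 8.4+1.4+7.9 = 17.7
Cheapest is K–B–C–D–F at 14.3 min.
So from K the first move is to B.

B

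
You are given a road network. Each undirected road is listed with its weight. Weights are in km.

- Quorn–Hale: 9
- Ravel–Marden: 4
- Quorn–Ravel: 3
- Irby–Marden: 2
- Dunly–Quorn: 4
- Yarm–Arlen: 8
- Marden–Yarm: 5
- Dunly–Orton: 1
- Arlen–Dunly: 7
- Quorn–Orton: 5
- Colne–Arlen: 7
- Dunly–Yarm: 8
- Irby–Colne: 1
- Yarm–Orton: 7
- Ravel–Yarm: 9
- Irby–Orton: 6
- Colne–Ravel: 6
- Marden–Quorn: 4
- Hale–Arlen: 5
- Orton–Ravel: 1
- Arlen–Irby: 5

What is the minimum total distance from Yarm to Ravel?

8 km

Shortest distances from Yarm:
Yarm: 0
Marden: 5  (via Yarm)
Orton: 7  (via Yarm)
Irby: 7  (via Marden)
Dunly: 8  (via Yarm)
Colne: 8  (via Irby)
Arlen: 8  (via Yarm)
Ravel: 8  (via Orton)
Shortest route: Yarm → Orton → Ravel = 8 km.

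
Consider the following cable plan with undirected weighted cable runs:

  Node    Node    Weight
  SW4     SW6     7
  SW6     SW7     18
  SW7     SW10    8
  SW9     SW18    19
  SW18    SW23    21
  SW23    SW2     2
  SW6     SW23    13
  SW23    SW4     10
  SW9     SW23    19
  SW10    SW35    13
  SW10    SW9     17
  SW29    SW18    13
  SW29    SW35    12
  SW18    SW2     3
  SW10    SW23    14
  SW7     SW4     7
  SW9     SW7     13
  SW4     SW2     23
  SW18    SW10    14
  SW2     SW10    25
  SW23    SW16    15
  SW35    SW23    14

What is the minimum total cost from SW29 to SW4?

Compare a few routes:
SW29 → SW18 → SW2 → SW4: 13+3+23 = 39
SW29 → SW18 → SW2 → SW23 → SW6 → SW4: 13+3+2+13+7 = 38
SW29 → SW35 → SW23 → SW4: 12+14+10 = 36
SW29 → SW18 → SW2 → SW23 → SW4: 13+3+2+10 = 28
Cheapest is SW29 → SW18 → SW2 → SW23 → SW4 at 28.

28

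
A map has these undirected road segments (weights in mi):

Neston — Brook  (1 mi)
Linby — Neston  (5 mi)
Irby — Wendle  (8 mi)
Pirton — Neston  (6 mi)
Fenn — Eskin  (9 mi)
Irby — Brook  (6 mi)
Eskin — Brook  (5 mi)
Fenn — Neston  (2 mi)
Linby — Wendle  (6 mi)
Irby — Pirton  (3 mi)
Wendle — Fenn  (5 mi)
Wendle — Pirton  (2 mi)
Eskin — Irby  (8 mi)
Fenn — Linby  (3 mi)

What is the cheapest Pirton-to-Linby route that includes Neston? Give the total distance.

11 mi

Shortest Pirton→Neston: Pirton–Neston = 6
Best Neston to Linby: Neston–Linby costing 5
Total via Neston: 6 + 5 = 11 mi.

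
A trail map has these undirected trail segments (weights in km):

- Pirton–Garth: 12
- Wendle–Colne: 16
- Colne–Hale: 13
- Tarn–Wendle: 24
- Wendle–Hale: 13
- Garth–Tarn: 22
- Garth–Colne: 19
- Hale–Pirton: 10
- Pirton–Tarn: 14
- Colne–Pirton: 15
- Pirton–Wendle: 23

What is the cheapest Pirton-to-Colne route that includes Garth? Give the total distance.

Best Pirton to Garth: Pirton → Garth costing 12
Best Garth to Colne: Garth → Colne costing 19
Total via Garth: 12 + 19 = 31 km.

31 km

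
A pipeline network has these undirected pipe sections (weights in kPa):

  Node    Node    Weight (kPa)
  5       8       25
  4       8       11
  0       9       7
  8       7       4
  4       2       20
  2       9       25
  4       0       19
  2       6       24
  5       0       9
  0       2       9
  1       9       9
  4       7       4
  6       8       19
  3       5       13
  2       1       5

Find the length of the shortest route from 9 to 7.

30 kPa

Running Dijkstra from 9:
9: 0
0: 7  (via 9)
1: 9  (via 9)
2: 14  (via 1)
5: 16  (via 0)
4: 26  (via 0)
3: 29  (via 5)
7: 30  (via 4)
Shortest route: 9 → 0 → 4 → 7 = 30 kPa.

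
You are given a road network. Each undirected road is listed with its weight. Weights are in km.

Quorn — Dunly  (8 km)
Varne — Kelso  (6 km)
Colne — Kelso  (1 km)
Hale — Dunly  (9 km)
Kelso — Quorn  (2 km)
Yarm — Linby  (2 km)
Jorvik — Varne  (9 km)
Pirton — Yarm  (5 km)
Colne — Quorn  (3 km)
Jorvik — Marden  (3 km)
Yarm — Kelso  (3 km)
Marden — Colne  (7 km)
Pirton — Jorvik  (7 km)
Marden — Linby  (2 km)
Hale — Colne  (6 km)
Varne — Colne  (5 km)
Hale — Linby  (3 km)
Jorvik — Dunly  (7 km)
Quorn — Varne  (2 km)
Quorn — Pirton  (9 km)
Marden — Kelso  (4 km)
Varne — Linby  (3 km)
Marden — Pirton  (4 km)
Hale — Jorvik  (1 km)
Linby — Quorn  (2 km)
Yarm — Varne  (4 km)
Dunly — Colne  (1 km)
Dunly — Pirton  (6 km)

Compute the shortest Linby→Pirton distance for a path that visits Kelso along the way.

Shortest Linby→Kelso: Linby–Quorn–Kelso = 4
Best Kelso to Pirton: Kelso–Colne–Dunly–Pirton costing 8
Total via Kelso: 4 + 8 = 12 km.

12 km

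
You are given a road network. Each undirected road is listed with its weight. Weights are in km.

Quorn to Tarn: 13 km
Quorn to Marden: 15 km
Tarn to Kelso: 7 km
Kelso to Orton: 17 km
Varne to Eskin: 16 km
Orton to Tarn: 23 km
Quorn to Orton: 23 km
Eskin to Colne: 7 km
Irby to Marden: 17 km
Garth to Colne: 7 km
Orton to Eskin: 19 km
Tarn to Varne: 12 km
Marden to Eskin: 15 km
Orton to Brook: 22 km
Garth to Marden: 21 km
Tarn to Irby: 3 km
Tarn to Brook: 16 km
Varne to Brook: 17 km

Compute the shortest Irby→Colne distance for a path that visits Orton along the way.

Best Irby to Orton: Irby → Tarn → Orton costing 26
Shortest Orton→Colne: Orton → Eskin → Colne = 26
Total via Orton: 26 + 26 = 52 km.

52 km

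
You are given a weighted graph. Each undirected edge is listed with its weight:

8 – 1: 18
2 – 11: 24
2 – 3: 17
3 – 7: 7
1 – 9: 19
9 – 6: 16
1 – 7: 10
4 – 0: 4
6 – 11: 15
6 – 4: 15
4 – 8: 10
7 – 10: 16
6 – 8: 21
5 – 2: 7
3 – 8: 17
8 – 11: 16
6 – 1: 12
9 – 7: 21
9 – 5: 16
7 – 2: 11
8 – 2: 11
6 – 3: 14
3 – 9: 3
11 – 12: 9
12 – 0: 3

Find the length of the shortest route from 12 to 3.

Enumerating some paths:
12 - 11 - 6 - 3: 9+15+14 = 38
12 - 0 - 4 - 6 - 3: 3+4+15+14 = 36
12 - 0 - 4 - 8 - 3: 3+4+10+17 = 34
Cheapest is 12 - 0 - 4 - 8 - 3 at 34.

34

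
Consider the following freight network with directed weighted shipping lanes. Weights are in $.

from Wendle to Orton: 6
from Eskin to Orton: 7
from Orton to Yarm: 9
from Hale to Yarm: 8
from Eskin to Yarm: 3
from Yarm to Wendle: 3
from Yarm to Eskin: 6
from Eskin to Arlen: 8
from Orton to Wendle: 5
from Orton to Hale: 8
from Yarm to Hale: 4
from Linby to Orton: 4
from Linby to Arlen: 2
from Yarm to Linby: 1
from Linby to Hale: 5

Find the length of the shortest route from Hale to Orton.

Settle nodes by increasing distance from Hale:
Hale: 0
Yarm: 8  (via Hale)
Linby: 9  (via Yarm)
Wendle: 11  (via Yarm)
Arlen: 11  (via Linby)
Orton: 13  (via Linby)
Shortest route: Hale → Yarm → Linby → Orton = $13.

$13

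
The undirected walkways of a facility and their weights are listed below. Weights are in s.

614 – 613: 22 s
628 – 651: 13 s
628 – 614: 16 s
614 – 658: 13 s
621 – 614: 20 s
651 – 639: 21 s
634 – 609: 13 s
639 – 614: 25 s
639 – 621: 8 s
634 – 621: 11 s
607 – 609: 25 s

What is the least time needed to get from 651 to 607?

78 s

Running Dijkstra from 651:
651: 0
628: 13  (via 651)
639: 21  (via 651)
614: 29  (via 628)
621: 29  (via 639)
634: 40  (via 621)
658: 42  (via 614)
613: 51  (via 614)
609: 53  (via 634)
607: 78  (via 609)
Shortest route: 651–639–621–634–609–607 = 78 s.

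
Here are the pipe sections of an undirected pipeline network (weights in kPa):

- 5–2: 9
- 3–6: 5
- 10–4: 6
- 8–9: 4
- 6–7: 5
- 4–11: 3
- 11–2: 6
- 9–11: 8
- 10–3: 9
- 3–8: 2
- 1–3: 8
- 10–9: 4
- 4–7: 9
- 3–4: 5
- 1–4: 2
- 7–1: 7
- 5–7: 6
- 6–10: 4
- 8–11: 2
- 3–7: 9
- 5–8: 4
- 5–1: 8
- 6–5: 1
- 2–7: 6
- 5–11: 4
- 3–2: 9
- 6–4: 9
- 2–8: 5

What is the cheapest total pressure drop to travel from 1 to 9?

Settle nodes by increasing distance from 1:
1: 0
4: 2  (via 1)
11: 5  (via 4)
3: 7  (via 4)
7: 7  (via 1)
8: 7  (via 11)
5: 8  (via 1)
10: 8  (via 4)
6: 9  (via 5)
2: 11  (via 11)
9: 11  (via 8)
Shortest route: 1 → 4 → 11 → 8 → 9 = 11 kPa.

11 kPa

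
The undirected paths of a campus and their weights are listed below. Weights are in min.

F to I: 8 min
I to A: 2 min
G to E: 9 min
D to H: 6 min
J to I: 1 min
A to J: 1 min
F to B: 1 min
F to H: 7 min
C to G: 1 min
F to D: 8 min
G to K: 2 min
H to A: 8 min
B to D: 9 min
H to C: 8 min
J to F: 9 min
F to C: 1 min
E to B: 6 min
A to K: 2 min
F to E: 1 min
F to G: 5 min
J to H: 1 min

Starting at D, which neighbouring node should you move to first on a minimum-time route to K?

Candidate routes:
D–H–J–A–K: 6+1+1+2 = 10
D–H–J–I–A–K: 6+1+1+2+2 = 12
The minimum is 10 min via D–H–J–A–K.
So from D the first move is to H.

H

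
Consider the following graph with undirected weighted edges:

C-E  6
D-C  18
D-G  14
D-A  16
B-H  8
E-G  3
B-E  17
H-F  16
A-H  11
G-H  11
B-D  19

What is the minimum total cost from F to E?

30

Settle nodes by increasing distance from F:
F: 0
H: 16  (via F)
B: 24  (via H)
A: 27  (via H)
G: 27  (via H)
E: 30  (via G)
Shortest route: F → H → G → E = 30.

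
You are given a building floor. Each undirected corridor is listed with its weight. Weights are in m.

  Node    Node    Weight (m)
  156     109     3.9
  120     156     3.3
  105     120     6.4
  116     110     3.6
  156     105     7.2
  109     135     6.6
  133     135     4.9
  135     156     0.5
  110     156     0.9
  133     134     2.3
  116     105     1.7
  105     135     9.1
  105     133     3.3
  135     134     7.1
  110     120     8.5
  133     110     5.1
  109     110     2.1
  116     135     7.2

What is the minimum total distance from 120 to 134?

Running Dijkstra from 120:
120: 0
156: 3.3  (via 120)
135: 3.8  (via 156)
110: 4.2  (via 156)
109: 6.3  (via 110)
105: 6.4  (via 120)
116: 7.8  (via 110)
133: 8.7  (via 135)
134: 10.9  (via 135)
Shortest route: 120–156–135–134 = 10.9 m.

10.9 m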